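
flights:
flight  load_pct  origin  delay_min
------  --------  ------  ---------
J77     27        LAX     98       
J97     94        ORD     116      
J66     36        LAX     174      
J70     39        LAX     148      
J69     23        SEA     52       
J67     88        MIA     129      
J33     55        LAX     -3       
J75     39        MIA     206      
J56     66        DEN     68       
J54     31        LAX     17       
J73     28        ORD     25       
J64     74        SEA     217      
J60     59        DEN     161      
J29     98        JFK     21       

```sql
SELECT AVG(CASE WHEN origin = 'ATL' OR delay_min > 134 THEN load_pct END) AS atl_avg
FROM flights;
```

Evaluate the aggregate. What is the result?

flight=J77: ✗
flight=J97: ✗
flight=J66: ✓ → 36
flight=J70: ✓ → 39
flight=J69: ✗
flight=J67: ✗
flight=J33: ✗
flight=J75: ✓ → 39
flight=J56: ✗
flight=J54: ✗
flight=J73: ✗
flight=J64: ✓ → 74
flight=J60: ✓ → 59
flight=J29: ✗
atl_avg = (36 + 39 + 39 + 74 + 59) / 5 = 49.4

49.4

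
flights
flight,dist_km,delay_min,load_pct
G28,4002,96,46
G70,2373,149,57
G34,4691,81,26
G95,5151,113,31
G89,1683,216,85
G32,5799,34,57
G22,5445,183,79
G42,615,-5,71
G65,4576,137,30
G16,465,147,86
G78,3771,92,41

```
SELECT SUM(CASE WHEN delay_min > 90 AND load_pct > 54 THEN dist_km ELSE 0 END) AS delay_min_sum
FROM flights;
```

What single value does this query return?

9966

flight=G28: ✗
flight=G70: ✓ → 2373
flight=G34: ✗
flight=G95: ✗
flight=G89: ✓ → 1683
flight=G32: ✗
flight=G22: ✓ → 5445
flight=G42: ✗
flight=G65: ✗
flight=G16: ✓ → 465
flight=G78: ✗
delay_min_sum = 2373 + 1683 + 5445 + 465 = 9966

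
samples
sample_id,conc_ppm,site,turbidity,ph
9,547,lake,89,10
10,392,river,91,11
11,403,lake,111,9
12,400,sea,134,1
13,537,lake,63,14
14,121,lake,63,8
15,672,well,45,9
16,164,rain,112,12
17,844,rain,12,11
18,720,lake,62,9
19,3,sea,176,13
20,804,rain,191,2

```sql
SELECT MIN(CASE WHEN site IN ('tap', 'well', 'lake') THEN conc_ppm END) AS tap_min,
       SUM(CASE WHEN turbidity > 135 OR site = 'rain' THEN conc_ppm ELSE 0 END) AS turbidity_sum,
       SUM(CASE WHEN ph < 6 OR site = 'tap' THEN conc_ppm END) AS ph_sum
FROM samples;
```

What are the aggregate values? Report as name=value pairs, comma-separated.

[tap_min: site IN ('tap', 'well', 'lake')]
sample_id=9: ✓ → 547
sample_id=10: ✗
sample_id=11: ✓ → 403
sample_id=12: ✗
sample_id=13: ✓ → 537
sample_id=14: ✓ → 121
sample_id=15: ✓ → 672
sample_id=16: ✗
sample_id=17: ✗
sample_id=18: ✓ → 720
sample_id=19: ✗
sample_id=20: ✗
tap_min = MIN(547, 403, 537, 121, 672, 720) = 121
—
[turbidity_sum: turbidity > 135 OR site = 'rain']
sample_id=9: ✗
sample_id=10: ✗
sample_id=11: ✗
sample_id=12: ✗
sample_id=13: ✗
sample_id=14: ✗
sample_id=15: ✗
sample_id=16: ✓ → 164
sample_id=17: ✓ → 844
sample_id=18: ✗
sample_id=19: ✓ → 3
sample_id=20: ✓ → 804
turbidity_sum = 164 + 844 + 3 + 804 = 1815
—
[ph_sum: ph < 6 OR site = 'tap']
sample_id=9: ✗
sample_id=10: ✗
sample_id=11: ✗
sample_id=12: ✓ → 400
sample_id=13: ✗
sample_id=14: ✗
sample_id=15: ✗
sample_id=16: ✗
sample_id=17: ✗
sample_id=18: ✗
sample_id=19: ✗
sample_id=20: ✓ → 804
ph_sum = 400 + 804 = 1204

tap_min=121, turbidity_sum=1815, ph_sum=1204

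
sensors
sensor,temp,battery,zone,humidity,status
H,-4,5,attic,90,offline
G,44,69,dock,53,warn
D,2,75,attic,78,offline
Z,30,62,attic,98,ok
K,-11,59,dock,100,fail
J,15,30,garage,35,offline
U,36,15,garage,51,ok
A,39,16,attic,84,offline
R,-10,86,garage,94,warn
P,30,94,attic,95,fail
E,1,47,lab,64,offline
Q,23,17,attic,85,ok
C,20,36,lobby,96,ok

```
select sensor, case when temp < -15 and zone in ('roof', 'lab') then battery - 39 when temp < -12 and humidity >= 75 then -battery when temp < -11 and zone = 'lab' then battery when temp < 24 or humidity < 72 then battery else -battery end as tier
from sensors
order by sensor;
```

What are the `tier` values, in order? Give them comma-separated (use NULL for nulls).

-16, 36, 75, 47, 69, 5, 30, 59, -94, 17, 86, 15, -62

sensor=A: ELSE → -16
sensor=C: temp < 24 or humidity < 72 → 36
sensor=D: temp < 24 or humidity < 72 → 75
sensor=E: temp < 24 or humidity < 72 → 47
sensor=G: temp < 24 or humidity < 72 → 69
sensor=H: temp < 24 or humidity < 72 → 5
sensor=J: temp < 24 or humidity < 72 → 30
sensor=K: temp < 24 or humidity < 72 → 59
sensor=P: ELSE → -94
sensor=Q: temp < 24 or humidity < 72 → 17
sensor=R: temp < 24 or humidity < 72 → 86
sensor=U: temp < 24 or humidity < 72 → 15
sensor=Z: ELSE → -62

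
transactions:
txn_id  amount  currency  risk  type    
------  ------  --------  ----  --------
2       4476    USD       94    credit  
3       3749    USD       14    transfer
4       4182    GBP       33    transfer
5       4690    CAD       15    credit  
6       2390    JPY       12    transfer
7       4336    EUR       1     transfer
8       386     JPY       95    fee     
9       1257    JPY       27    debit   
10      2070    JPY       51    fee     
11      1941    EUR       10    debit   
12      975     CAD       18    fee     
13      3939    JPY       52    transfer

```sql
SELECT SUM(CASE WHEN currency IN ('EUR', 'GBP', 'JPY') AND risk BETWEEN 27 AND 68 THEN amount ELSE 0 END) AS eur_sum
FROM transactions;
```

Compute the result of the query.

txn_id=2: ✗
txn_id=3: ✗
txn_id=4: ✓ → 4182
txn_id=5: ✗
txn_id=6: ✗
txn_id=7: ✗
txn_id=8: ✗
txn_id=9: ✓ → 1257
txn_id=10: ✓ → 2070
txn_id=11: ✗
txn_id=12: ✗
txn_id=13: ✓ → 3939
eur_sum = 4182 + 1257 + 2070 + 3939 = 11448

11448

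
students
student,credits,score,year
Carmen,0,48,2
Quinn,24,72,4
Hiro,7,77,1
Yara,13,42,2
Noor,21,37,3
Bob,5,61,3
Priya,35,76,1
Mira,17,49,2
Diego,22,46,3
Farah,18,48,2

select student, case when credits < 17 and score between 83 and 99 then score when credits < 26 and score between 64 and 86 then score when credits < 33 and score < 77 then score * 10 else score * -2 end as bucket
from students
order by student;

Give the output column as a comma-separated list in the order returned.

student=Bob: credits < 33 and score < 77 → 610
student=Carmen: credits < 33 and score < 77 → 480
student=Diego: credits < 33 and score < 77 → 460
student=Farah: credits < 33 and score < 77 → 480
student=Hiro: credits < 26 and score between 64 and 86 → 77
student=Mira: credits < 33 and score < 77 → 490
student=Noor: credits < 33 and score < 77 → 370
student=Priya: ELSE → -152
student=Quinn: credits < 26 and score between 64 and 86 → 72
student=Yara: credits < 33 and score < 77 → 420

610, 480, 460, 480, 77, 490, 370, -152, 72, 420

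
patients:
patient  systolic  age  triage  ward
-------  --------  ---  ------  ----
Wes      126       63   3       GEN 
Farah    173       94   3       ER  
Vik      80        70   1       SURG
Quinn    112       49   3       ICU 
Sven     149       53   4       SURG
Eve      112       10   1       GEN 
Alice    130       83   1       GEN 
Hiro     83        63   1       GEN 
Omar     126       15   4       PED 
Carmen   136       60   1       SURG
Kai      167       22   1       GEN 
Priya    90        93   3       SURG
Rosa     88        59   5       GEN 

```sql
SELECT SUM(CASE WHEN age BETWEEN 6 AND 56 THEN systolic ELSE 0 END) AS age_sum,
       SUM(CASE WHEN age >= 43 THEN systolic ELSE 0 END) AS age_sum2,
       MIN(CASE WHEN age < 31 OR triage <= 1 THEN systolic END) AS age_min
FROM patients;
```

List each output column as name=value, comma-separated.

[age_sum: age BETWEEN 6 AND 56]
patient=Wes: ✗
patient=Farah: ✗
patient=Vik: ✗
patient=Quinn: ✓ → 112
patient=Sven: ✓ → 149
patient=Eve: ✓ → 112
patient=Alice: ✗
patient=Hiro: ✗
patient=Omar: ✓ → 126
patient=Carmen: ✗
patient=Kai: ✓ → 167
patient=Priya: ✗
patient=Rosa: ✗
age_sum = 112 + 149 + 112 + 126 + 167 = 666
—
[age_sum2: age >= 43]
patient=Wes: ✓ → 126
patient=Farah: ✓ → 173
patient=Vik: ✓ → 80
patient=Quinn: ✓ → 112
patient=Sven: ✓ → 149
patient=Eve: ✗
patient=Alice: ✓ → 130
patient=Hiro: ✓ → 83
patient=Omar: ✗
patient=Carmen: ✓ → 136
patient=Kai: ✗
patient=Priya: ✓ → 90
patient=Rosa: ✓ → 88
age_sum2 = 126 + 173 + 80 + 112 + 149 + 130 + 83 + 136 + 90 + 88 = 1167
—
[age_min: age < 31 OR triage <= 1]
patient=Wes: ✗
patient=Farah: ✗
patient=Vik: ✓ → 80
patient=Quinn: ✗
patient=Sven: ✗
patient=Eve: ✓ → 112
patient=Alice: ✓ → 130
patient=Hiro: ✓ → 83
patient=Omar: ✓ → 126
patient=Carmen: ✓ → 136
patient=Kai: ✓ → 167
patient=Priya: ✗
patient=Rosa: ✗
age_min = MIN(80, 112, 130, 83, 126, 136, 167) = 80

age_sum=666, age_sum2=1167, age_min=80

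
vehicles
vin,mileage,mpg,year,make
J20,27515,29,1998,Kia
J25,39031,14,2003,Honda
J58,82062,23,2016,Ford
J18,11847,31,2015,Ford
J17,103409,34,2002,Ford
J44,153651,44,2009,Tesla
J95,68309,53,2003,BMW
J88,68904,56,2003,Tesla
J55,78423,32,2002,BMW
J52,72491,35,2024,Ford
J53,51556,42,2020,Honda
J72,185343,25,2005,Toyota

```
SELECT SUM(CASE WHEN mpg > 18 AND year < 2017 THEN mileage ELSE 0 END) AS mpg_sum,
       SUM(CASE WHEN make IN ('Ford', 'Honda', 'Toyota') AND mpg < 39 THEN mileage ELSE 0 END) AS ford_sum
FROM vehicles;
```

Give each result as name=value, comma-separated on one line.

mpg_sum=779463, ford_sum=494183

[mpg_sum: mpg > 18 AND year < 2017]
vin=J20: ✓ → 27515
vin=J25: ✗
vin=J58: ✓ → 82062
vin=J18: ✓ → 11847
vin=J17: ✓ → 103409
vin=J44: ✓ → 153651
vin=J95: ✓ → 68309
vin=J88: ✓ → 68904
vin=J55: ✓ → 78423
vin=J52: ✗
vin=J53: ✗
vin=J72: ✓ → 185343
mpg_sum = 27515 + 82062 + 11847 + 103409 + 153651 + 68309 + 68904 + 78423 + 185343 = 779463
—
[ford_sum: make IN ('Ford', 'Honda', 'Toyota') AND mpg < 39]
vin=J20: ✗
vin=J25: ✓ → 39031
vin=J58: ✓ → 82062
vin=J18: ✓ → 11847
vin=J17: ✓ → 103409
vin=J44: ✗
vin=J95: ✗
vin=J88: ✗
vin=J55: ✗
vin=J52: ✓ → 72491
vin=J53: ✗
vin=J72: ✓ → 185343
ford_sum = 39031 + 82062 + 11847 + 103409 + 72491 + 185343 = 494183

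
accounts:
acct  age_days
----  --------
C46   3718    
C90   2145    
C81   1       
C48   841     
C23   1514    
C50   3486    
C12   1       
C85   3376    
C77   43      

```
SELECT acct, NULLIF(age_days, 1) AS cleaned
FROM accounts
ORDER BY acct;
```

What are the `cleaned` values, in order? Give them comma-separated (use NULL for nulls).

acct=C12: age_days=1 vs 1: equal → NULL
acct=C23: age_days=1514 vs 1: differ → 1514
acct=C46: age_days=3718 vs 1: differ → 3718
acct=C48: age_days=841 vs 1: differ → 841
acct=C50: age_days=3486 vs 1: differ → 3486
acct=C77: age_days=43 vs 1: differ → 43
acct=C81: age_days=1 vs 1: equal → NULL
acct=C85: age_days=3376 vs 1: differ → 3376
acct=C90: age_days=2145 vs 1: differ → 2145

NULL, 1514, 3718, 841, 3486, 43, NULL, 3376, 2145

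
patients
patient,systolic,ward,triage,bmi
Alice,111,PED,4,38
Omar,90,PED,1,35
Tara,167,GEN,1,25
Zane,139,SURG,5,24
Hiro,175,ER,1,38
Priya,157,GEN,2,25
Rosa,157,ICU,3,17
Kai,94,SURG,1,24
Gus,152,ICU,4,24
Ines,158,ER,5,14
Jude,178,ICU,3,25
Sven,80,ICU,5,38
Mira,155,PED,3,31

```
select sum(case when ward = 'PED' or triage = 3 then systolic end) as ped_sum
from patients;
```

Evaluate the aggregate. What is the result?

691

patient=Alice: ✓ → 111
patient=Omar: ✓ → 90
patient=Tara: ✗
patient=Zane: ✗
patient=Hiro: ✗
patient=Priya: ✗
patient=Rosa: ✓ → 157
patient=Kai: ✗
patient=Gus: ✗
patient=Ines: ✗
patient=Jude: ✓ → 178
patient=Sven: ✗
patient=Mira: ✓ → 155
ped_sum = 111 + 90 + 157 + 178 + 155 = 691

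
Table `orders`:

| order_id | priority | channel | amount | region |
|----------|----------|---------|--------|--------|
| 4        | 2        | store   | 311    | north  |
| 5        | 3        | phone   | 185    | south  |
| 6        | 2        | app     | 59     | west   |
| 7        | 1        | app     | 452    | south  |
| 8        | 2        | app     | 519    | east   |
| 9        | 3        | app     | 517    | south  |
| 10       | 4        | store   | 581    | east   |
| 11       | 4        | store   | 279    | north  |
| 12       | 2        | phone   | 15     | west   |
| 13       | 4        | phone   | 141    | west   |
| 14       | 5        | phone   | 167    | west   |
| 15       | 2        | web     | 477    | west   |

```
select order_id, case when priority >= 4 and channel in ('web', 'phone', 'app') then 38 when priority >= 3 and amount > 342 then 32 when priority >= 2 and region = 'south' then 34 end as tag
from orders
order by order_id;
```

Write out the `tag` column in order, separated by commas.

NULL, 34, NULL, NULL, NULL, 32, 32, NULL, NULL, 38, 38, NULL

order_id=4: (no match → NULL) → NULL
order_id=5: priority >= 2 and region = 'south' → 34
order_id=6: (no match → NULL) → NULL
order_id=7: (no match → NULL) → NULL
order_id=8: (no match → NULL) → NULL
order_id=9: priority >= 3 and amount > 342 → 32
order_id=10: priority >= 3 and amount > 342 → 32
order_id=11: (no match → NULL) → NULL
order_id=12: (no match → NULL) → NULL
order_id=13: priority >= 4 and channel in ('web', 'phone', 'app') → 38
order_id=14: priority >= 4 and channel in ('web', 'phone', 'app') → 38
order_id=15: (no match → NULL) → NULL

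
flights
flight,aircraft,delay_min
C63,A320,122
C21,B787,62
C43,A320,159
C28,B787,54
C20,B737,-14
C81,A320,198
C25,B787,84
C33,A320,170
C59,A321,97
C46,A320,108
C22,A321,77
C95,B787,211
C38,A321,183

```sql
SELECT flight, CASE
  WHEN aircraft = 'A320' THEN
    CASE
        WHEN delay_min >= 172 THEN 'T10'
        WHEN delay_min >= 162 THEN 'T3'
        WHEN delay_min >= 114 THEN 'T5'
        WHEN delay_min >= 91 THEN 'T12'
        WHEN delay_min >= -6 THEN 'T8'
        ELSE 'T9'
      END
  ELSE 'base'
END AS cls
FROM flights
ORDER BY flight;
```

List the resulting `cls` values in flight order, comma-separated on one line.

flight=C20: aircraft='B737' → outer ELSE → base
flight=C21: aircraft='B787' → outer ELSE → base
flight=C22: aircraft='A321' → outer ELSE → base
flight=C25: aircraft='B787' → outer ELSE → base
flight=C28: aircraft='B787' → outer ELSE → base
flight=C33: aircraft='A320' → inner[delay_min >= 162] → T3
flight=C38: aircraft='A321' → outer ELSE → base
flight=C43: aircraft='A320' → inner[delay_min >= 114] → T5
flight=C46: aircraft='A320' → inner[delay_min >= 91] → T12
flight=C59: aircraft='A321' → outer ELSE → base
flight=C63: aircraft='A320' → inner[delay_min >= 114] → T5
flight=C81: aircraft='A320' → inner[delay_min >= 172] → T10
flight=C95: aircraft='B787' → outer ELSE → base

base, base, base, base, base, T3, base, T5, T12, base, T5, T10, base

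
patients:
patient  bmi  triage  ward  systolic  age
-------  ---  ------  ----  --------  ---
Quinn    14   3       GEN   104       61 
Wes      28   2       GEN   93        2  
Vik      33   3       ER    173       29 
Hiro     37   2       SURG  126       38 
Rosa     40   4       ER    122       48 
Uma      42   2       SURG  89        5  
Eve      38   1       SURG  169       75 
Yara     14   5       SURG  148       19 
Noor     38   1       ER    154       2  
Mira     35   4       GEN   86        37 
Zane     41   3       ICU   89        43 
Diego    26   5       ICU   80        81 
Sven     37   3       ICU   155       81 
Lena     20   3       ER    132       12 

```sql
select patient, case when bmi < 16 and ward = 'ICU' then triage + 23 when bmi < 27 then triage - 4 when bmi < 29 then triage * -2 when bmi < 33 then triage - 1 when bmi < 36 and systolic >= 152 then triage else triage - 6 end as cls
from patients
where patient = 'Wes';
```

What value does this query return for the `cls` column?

-4

patient = Wes: bmi=28, triage=2, ward=GEN, systolic=93, age=2.
bmi < 16 and ward = 'ICU' → false
bmi < 27 → false
bmi < 29 → true → -4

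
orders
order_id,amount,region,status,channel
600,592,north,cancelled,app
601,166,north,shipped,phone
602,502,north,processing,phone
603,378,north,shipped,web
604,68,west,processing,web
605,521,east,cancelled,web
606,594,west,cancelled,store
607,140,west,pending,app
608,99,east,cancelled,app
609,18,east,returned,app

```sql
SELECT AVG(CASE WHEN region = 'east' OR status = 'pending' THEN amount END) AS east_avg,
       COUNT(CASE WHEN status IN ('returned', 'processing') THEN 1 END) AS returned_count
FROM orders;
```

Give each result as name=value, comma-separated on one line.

east_avg=194.5, returned_count=3

[east_avg: region = 'east' OR status = 'pending']
order_id=600: ✗
order_id=601: ✗
order_id=602: ✗
order_id=603: ✗
order_id=604: ✗
order_id=605: ✓ → 521
order_id=606: ✗
order_id=607: ✓ → 140
order_id=608: ✓ → 99
order_id=609: ✓ → 18
east_avg = (521 + 140 + 99 + 18) / 4 = 194.5
—
[returned_count: status IN ('returned', 'processing')]
order_id=600: ✗
order_id=601: ✗
order_id=602: ✓ → 1
order_id=603: ✗
order_id=604: ✓ → 1
order_id=605: ✗
order_id=606: ✗
order_id=607: ✗
order_id=608: ✗
order_id=609: ✓ → 1
returned_count = COUNT(1, 1, 1) = 3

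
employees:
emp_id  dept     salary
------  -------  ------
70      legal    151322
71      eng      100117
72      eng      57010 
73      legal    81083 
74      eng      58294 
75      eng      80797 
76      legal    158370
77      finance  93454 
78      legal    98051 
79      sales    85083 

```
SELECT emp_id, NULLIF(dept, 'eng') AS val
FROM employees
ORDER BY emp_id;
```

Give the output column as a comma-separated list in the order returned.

emp_id=70: dept=legal vs eng: differ → legal
emp_id=71: dept=eng vs eng: equal → NULL
emp_id=72: dept=eng vs eng: equal → NULL
emp_id=73: dept=legal vs eng: differ → legal
emp_id=74: dept=eng vs eng: equal → NULL
emp_id=75: dept=eng vs eng: equal → NULL
emp_id=76: dept=legal vs eng: differ → legal
emp_id=77: dept=finance vs eng: differ → finance
emp_id=78: dept=legal vs eng: differ → legal
emp_id=79: dept=sales vs eng: differ → sales

legal, NULL, NULL, legal, NULL, NULL, legal, finance, legal, sales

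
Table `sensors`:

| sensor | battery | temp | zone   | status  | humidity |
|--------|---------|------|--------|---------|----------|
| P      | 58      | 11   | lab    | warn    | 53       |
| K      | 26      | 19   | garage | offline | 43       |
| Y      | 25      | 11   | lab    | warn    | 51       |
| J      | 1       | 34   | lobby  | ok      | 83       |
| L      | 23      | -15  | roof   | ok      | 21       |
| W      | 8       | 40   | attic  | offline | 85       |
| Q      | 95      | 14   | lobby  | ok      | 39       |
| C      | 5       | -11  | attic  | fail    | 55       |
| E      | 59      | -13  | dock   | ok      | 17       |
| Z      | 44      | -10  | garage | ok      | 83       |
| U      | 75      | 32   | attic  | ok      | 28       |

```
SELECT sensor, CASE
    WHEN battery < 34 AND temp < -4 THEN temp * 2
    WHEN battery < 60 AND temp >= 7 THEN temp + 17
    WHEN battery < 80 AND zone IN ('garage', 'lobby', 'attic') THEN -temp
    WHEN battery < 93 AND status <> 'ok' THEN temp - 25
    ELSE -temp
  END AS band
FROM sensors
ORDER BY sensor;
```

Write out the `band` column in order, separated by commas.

-22, 13, 51, 36, -30, 28, -14, -32, 57, 28, 10

sensor=C: battery < 34 AND temp < -4 → -22
sensor=E: ELSE → 13
sensor=J: battery < 60 AND temp >= 7 → 51
sensor=K: battery < 60 AND temp >= 7 → 36
sensor=L: battery < 34 AND temp < -4 → -30
sensor=P: battery < 60 AND temp >= 7 → 28
sensor=Q: ELSE → -14
sensor=U: battery < 80 AND zone IN ('garage', 'lobby', 'attic') → -32
sensor=W: battery < 60 AND temp >= 7 → 57
sensor=Y: battery < 60 AND temp >= 7 → 28
sensor=Z: battery < 80 AND zone IN ('garage', 'lobby', 'attic') → 10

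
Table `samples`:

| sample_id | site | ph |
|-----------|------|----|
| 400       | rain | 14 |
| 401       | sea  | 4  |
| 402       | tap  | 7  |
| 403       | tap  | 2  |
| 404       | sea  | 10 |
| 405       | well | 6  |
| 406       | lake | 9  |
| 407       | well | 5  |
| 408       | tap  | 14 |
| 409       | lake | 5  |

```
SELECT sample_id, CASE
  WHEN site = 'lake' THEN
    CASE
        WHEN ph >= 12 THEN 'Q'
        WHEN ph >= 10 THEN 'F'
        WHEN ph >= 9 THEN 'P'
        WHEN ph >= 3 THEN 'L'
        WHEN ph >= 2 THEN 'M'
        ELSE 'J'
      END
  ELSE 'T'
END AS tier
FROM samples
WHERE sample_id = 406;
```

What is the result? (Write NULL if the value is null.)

P

sample_id = 406: site=lake, ph=9.
site='lake' → inner[ph >= 9] → P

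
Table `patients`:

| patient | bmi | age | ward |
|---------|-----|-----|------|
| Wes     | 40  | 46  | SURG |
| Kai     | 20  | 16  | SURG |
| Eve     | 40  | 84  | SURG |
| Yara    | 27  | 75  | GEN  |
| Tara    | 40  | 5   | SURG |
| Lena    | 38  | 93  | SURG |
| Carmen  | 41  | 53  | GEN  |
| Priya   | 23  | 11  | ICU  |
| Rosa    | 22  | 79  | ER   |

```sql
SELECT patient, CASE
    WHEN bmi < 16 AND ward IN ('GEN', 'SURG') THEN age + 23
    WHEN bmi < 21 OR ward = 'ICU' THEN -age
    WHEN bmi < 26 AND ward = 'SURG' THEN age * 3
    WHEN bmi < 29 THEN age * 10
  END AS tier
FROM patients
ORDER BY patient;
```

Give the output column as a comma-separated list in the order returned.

patient=Carmen: (no match → NULL) → NULL
patient=Eve: (no match → NULL) → NULL
patient=Kai: bmi < 21 OR ward = 'ICU' → -16
patient=Lena: (no match → NULL) → NULL
patient=Priya: bmi < 21 OR ward = 'ICU' → -11
patient=Rosa: bmi < 29 → 790
patient=Tara: (no match → NULL) → NULL
patient=Wes: (no match → NULL) → NULL
patient=Yara: bmi < 29 → 750

NULL, NULL, -16, NULL, -11, 790, NULL, NULL, 750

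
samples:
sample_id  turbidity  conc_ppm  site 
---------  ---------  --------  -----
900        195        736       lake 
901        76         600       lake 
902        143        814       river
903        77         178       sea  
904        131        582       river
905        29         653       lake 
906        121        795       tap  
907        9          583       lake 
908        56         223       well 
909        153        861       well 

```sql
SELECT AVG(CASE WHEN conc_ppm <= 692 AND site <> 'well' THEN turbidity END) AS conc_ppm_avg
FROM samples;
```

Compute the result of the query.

64.4

sample_id=900: ✗
sample_id=901: ✓ → 76
sample_id=902: ✗
sample_id=903: ✓ → 77
sample_id=904: ✓ → 131
sample_id=905: ✓ → 29
sample_id=906: ✗
sample_id=907: ✓ → 9
sample_id=908: ✗
sample_id=909: ✗
conc_ppm_avg = (76 + 77 + 131 + 29 + 9) / 5 = 64.4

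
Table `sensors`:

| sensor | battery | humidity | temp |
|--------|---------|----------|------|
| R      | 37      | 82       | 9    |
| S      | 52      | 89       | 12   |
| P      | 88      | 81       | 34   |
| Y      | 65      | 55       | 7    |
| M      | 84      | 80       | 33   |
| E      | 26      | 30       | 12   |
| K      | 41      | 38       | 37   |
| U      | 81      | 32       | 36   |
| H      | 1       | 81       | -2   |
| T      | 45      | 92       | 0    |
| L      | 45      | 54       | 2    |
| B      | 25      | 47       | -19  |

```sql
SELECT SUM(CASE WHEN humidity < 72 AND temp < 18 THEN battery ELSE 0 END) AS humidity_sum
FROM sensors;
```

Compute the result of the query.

sensor=R: ✗
sensor=S: ✗
sensor=P: ✗
sensor=Y: ✓ → 65
sensor=M: ✗
sensor=E: ✓ → 26
sensor=K: ✗
sensor=U: ✗
sensor=H: ✗
sensor=T: ✗
sensor=L: ✓ → 45
sensor=B: ✓ → 25
humidity_sum = 65 + 26 + 45 + 25 = 161

161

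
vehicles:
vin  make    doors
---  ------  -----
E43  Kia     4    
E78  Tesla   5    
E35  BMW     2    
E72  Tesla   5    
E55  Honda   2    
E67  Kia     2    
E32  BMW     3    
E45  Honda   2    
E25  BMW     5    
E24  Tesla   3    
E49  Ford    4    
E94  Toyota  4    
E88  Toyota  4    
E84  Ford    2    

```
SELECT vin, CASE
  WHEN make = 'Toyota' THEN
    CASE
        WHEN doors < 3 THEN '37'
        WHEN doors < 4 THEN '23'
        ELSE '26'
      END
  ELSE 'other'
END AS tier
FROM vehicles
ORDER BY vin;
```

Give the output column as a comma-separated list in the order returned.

vin=E24: make='Tesla' → outer ELSE → other
vin=E25: make='BMW' → outer ELSE → other
vin=E32: make='BMW' → outer ELSE → other
vin=E35: make='BMW' → outer ELSE → other
vin=E43: make='Kia' → outer ELSE → other
vin=E45: make='Honda' → outer ELSE → other
vin=E49: make='Ford' → outer ELSE → other
vin=E55: make='Honda' → outer ELSE → other
vin=E67: make='Kia' → outer ELSE → other
vin=E72: make='Tesla' → outer ELSE → other
vin=E78: make='Tesla' → outer ELSE → other
vin=E84: make='Ford' → outer ELSE → other
vin=E88: make='Toyota' → inner[ELSE] → 26
vin=E94: make='Toyota' → inner[ELSE] → 26

other, other, other, other, other, other, other, other, other, other, other, other, 26, 26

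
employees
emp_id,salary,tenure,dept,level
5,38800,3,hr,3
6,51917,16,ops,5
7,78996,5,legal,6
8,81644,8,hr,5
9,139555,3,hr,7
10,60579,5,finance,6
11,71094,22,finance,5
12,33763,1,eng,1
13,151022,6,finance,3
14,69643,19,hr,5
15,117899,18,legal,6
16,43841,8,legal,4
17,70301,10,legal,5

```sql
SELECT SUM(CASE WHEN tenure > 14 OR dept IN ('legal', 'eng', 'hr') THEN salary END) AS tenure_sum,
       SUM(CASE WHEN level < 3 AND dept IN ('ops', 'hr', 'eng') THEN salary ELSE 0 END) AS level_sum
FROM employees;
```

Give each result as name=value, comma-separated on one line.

[tenure_sum: tenure > 14 OR dept IN ('legal', 'eng', 'hr')]
emp_id=5: ✓ → 38800
emp_id=6: ✓ → 51917
emp_id=7: ✓ → 78996
emp_id=8: ✓ → 81644
emp_id=9: ✓ → 139555
emp_id=10: ✗
emp_id=11: ✓ → 71094
emp_id=12: ✓ → 33763
emp_id=13: ✗
emp_id=14: ✓ → 69643
emp_id=15: ✓ → 117899
emp_id=16: ✓ → 43841
emp_id=17: ✓ → 70301
tenure_sum = 38800 + 51917 + 78996 + 81644 + 139555 + 71094 + 33763 + 69643 + 117899 + 43841 + 70301 = 797453
—
[level_sum: level < 3 AND dept IN ('ops', 'hr', 'eng')]
emp_id=5: ✗
emp_id=6: ✗
emp_id=7: ✗
emp_id=8: ✗
emp_id=9: ✗
emp_id=10: ✗
emp_id=11: ✗
emp_id=12: ✓ → 33763
emp_id=13: ✗
emp_id=14: ✗
emp_id=15: ✗
emp_id=16: ✗
emp_id=17: ✗
level_sum = 33763

tenure_sum=797453, level_sum=33763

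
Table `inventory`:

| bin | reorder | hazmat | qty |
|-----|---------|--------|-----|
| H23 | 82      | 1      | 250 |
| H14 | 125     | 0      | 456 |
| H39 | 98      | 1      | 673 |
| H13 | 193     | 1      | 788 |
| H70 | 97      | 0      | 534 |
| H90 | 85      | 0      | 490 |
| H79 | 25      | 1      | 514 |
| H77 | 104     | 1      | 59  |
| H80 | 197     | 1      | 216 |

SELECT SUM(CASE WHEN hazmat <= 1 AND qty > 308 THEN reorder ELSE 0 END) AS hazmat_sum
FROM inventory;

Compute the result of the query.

bin=H23: ✗
bin=H14: ✓ → 125
bin=H39: ✓ → 98
bin=H13: ✓ → 193
bin=H70: ✓ → 97
bin=H90: ✓ → 85
bin=H79: ✓ → 25
bin=H77: ✗
bin=H80: ✗
hazmat_sum = 125 + 98 + 193 + 97 + 85 + 25 = 623

623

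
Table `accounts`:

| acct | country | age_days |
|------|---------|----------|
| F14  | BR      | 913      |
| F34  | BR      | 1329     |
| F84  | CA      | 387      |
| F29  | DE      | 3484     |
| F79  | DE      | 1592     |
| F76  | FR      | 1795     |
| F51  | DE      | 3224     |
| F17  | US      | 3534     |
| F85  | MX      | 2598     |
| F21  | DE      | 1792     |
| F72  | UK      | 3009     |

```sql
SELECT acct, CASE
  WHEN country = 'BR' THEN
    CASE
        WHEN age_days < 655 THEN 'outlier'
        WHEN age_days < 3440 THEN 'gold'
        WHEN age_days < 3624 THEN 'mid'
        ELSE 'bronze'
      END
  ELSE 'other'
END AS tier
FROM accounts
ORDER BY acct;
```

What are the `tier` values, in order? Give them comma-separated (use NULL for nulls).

gold, other, other, other, gold, other, other, other, other, other, other

acct=F14: country='BR' → inner[age_days < 3440] → gold
acct=F17: country='US' → outer ELSE → other
acct=F21: country='DE' → outer ELSE → other
acct=F29: country='DE' → outer ELSE → other
acct=F34: country='BR' → inner[age_days < 3440] → gold
acct=F51: country='DE' → outer ELSE → other
acct=F72: country='UK' → outer ELSE → other
acct=F76: country='FR' → outer ELSE → other
acct=F79: country='DE' → outer ELSE → other
acct=F84: country='CA' → outer ELSE → other
acct=F85: country='MX' → outer ELSE → other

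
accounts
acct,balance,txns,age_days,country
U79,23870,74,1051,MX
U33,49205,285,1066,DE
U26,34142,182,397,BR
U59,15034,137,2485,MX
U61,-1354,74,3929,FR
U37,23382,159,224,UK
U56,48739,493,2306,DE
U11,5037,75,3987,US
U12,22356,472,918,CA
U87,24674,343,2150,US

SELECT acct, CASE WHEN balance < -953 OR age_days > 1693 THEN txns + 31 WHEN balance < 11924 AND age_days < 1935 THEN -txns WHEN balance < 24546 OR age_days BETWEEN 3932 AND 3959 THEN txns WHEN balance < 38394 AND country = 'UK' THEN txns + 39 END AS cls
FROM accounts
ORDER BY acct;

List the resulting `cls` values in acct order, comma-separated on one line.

acct=U11: balance < -953 OR age_days > 1693 → 106
acct=U12: balance < 24546 OR age_days BETWEEN 3932 AND 3959 → 472
acct=U26: (no match → NULL) → NULL
acct=U33: (no match → NULL) → NULL
acct=U37: balance < 24546 OR age_days BETWEEN 3932 AND 3959 → 159
acct=U56: balance < -953 OR age_days > 1693 → 524
acct=U59: balance < -953 OR age_days > 1693 → 168
acct=U61: balance < -953 OR age_days > 1693 → 105
acct=U79: balance < 24546 OR age_days BETWEEN 3932 AND 3959 → 74
acct=U87: balance < -953 OR age_days > 1693 → 374

106, 472, NULL, NULL, 159, 524, 168, 105, 74, 374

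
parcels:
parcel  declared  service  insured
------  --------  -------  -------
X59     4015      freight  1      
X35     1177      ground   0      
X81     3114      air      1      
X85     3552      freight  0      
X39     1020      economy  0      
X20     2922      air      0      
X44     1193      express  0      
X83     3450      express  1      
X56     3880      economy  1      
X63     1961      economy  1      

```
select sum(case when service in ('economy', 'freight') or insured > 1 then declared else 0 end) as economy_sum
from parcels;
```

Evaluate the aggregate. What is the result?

parcel=X59: ✓ → 4015
parcel=X35: ✗
parcel=X81: ✗
parcel=X85: ✓ → 3552
parcel=X39: ✓ → 1020
parcel=X20: ✗
parcel=X44: ✗
parcel=X83: ✗
parcel=X56: ✓ → 3880
parcel=X63: ✓ → 1961
economy_sum = 4015 + 3552 + 1020 + 3880 + 1961 = 14428

14428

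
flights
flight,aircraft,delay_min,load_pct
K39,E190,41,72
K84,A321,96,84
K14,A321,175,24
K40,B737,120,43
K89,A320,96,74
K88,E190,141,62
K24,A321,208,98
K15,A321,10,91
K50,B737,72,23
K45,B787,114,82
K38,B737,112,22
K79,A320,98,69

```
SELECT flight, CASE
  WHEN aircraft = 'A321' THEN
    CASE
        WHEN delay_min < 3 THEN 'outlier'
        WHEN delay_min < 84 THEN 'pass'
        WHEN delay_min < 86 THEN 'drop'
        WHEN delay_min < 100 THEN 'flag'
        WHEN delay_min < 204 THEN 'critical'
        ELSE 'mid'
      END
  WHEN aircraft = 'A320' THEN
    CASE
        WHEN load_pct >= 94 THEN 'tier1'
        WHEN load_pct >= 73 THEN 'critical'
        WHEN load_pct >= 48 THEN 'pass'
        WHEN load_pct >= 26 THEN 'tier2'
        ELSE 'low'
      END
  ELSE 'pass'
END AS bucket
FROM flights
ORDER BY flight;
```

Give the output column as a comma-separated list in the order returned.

critical, pass, mid, pass, pass, pass, pass, pass, pass, flag, pass, critical

flight=K14: aircraft='A321' → inner[delay_min < 204] → critical
flight=K15: aircraft='A321' → inner[delay_min < 84] → pass
flight=K24: aircraft='A321' → inner[ELSE] → mid
flight=K38: aircraft='B737' → outer ELSE → pass
flight=K39: aircraft='E190' → outer ELSE → pass
flight=K40: aircraft='B737' → outer ELSE → pass
flight=K45: aircraft='B787' → outer ELSE → pass
flight=K50: aircraft='B737' → outer ELSE → pass
flight=K79: aircraft='A320' → inner[load_pct >= 48] → pass
flight=K84: aircraft='A321' → inner[delay_min < 100] → flag
flight=K88: aircraft='E190' → outer ELSE → pass
flight=K89: aircraft='A320' → inner[load_pct >= 73] → critical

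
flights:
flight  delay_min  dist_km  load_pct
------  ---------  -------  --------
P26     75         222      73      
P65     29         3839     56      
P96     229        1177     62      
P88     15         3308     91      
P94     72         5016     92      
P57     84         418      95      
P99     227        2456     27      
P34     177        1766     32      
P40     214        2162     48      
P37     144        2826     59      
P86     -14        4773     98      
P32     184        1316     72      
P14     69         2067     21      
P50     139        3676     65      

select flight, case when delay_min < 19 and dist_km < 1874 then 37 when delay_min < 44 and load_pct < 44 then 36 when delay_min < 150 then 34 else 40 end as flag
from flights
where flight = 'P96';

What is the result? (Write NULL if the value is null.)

flight = P96: delay_min=229, dist_km=1177, load_pct=62.
delay_min < 19 and dist_km < 1874 → false
delay_min < 44 and load_pct < 44 → false
delay_min < 150 → false
No prior WHEN matched → ELSE → 40

40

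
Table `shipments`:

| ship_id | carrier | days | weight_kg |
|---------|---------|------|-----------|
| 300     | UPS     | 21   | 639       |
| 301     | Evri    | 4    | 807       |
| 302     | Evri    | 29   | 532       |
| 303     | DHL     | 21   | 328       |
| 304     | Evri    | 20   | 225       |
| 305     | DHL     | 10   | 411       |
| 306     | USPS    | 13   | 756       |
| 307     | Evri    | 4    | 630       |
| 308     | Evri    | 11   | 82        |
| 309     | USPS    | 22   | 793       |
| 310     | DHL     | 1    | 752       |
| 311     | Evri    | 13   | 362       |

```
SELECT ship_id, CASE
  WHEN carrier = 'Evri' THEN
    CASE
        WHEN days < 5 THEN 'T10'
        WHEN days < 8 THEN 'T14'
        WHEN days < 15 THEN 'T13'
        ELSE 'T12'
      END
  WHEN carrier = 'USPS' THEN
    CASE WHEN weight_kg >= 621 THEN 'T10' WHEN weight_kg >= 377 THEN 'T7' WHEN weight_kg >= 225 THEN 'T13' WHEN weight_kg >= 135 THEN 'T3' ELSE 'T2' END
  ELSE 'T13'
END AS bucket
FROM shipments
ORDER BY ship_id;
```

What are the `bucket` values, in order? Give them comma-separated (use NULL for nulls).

T13, T10, T12, T13, T12, T13, T10, T10, T13, T10, T13, T13

ship_id=300: carrier='UPS' → outer ELSE → T13
ship_id=301: carrier='Evri' → inner[days < 5] → T10
ship_id=302: carrier='Evri' → inner[ELSE] → T12
ship_id=303: carrier='DHL' → outer ELSE → T13
ship_id=304: carrier='Evri' → inner[ELSE] → T12
ship_id=305: carrier='DHL' → outer ELSE → T13
ship_id=306: carrier='USPS' → inner[weight_kg >= 621] → T10
ship_id=307: carrier='Evri' → inner[days < 5] → T10
ship_id=308: carrier='Evri' → inner[days < 15] → T13
ship_id=309: carrier='USPS' → inner[weight_kg >= 621] → T10
ship_id=310: carrier='DHL' → outer ELSE → T13
ship_id=311: carrier='Evri' → inner[days < 15] → T13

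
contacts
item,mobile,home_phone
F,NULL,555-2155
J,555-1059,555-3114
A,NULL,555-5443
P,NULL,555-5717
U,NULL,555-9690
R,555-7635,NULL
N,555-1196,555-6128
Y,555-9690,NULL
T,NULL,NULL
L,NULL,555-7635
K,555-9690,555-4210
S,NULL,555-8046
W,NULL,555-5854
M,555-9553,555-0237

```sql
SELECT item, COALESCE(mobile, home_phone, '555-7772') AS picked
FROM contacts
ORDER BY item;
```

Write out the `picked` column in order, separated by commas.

555-5443, 555-2155, 555-1059, 555-9690, 555-7635, 555-9553, 555-1196, 555-5717, 555-7635, 555-8046, 555-7772, 555-9690, 555-5854, 555-9690

item=A: mobile=NULL, home_phone=555-5443 → 555-5443
item=F: mobile=NULL, home_phone=555-2155 → 555-2155
item=J: mobile=555-1059 → 555-1059
item=K: mobile=555-9690 → 555-9690
item=L: mobile=NULL, home_phone=555-7635 → 555-7635
item=M: mobile=555-9553 → 555-9553
item=N: mobile=555-1196 → 555-1196
item=P: mobile=NULL, home_phone=555-5717 → 555-5717
item=R: mobile=555-7635 → 555-7635
item=S: mobile=NULL, home_phone=555-8046 → 555-8046
item=T: mobile=NULL, home_phone=NULL, → literal 555-7772 → 555-7772
item=U: mobile=NULL, home_phone=555-9690 → 555-9690
item=W: mobile=NULL, home_phone=555-5854 → 555-5854
item=Y: mobile=555-9690 → 555-9690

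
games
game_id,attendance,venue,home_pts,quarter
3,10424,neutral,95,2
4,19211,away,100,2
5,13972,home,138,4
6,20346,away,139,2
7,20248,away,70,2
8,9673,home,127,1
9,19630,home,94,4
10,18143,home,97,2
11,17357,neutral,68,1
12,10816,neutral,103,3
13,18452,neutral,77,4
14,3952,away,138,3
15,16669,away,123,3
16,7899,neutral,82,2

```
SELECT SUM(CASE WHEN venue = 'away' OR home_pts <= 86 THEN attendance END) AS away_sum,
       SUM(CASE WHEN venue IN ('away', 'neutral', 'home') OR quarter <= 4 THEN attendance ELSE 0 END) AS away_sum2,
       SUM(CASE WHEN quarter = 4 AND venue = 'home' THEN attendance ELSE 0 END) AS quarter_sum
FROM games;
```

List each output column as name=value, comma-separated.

away_sum=124134, away_sum2=206792, quarter_sum=33602

[away_sum: venue = 'away' OR home_pts <= 86]
game_id=3: ✗
game_id=4: ✓ → 19211
game_id=5: ✗
game_id=6: ✓ → 20346
game_id=7: ✓ → 20248
game_id=8: ✗
game_id=9: ✗
game_id=10: ✗
game_id=11: ✓ → 17357
game_id=12: ✗
game_id=13: ✓ → 18452
game_id=14: ✓ → 3952
game_id=15: ✓ → 16669
game_id=16: ✓ → 7899
away_sum = 19211 + 20346 + 20248 + 17357 + 18452 + 3952 + 16669 + 7899 = 124134
—
[away_sum2: venue IN ('away', 'neutral', 'home') OR quarter <= 4]
game_id=3: ✓ → 10424
game_id=4: ✓ → 19211
game_id=5: ✓ → 13972
game_id=6: ✓ → 20346
game_id=7: ✓ → 20248
game_id=8: ✓ → 9673
game_id=9: ✓ → 19630
game_id=10: ✓ → 18143
game_id=11: ✓ → 17357
game_id=12: ✓ → 10816
game_id=13: ✓ → 18452
game_id=14: ✓ → 3952
game_id=15: ✓ → 16669
game_id=16: ✓ → 7899
away_sum2 = 10424 + 19211 + 13972 + 20346 + 20248 + 9673 + 19630 + 18143 + 17357 + 10816 + 18452 + 3952 + 16669 + 7899 = 206792
—
[quarter_sum: quarter = 4 AND venue = 'home']
game_id=3: ✗
game_id=4: ✗
game_id=5: ✓ → 13972
game_id=6: ✗
game_id=7: ✗
game_id=8: ✗
game_id=9: ✓ → 19630
game_id=10: ✗
game_id=11: ✗
game_id=12: ✗
game_id=13: ✗
game_id=14: ✗
game_id=15: ✗
game_id=16: ✗
quarter_sum = 13972 + 19630 = 33602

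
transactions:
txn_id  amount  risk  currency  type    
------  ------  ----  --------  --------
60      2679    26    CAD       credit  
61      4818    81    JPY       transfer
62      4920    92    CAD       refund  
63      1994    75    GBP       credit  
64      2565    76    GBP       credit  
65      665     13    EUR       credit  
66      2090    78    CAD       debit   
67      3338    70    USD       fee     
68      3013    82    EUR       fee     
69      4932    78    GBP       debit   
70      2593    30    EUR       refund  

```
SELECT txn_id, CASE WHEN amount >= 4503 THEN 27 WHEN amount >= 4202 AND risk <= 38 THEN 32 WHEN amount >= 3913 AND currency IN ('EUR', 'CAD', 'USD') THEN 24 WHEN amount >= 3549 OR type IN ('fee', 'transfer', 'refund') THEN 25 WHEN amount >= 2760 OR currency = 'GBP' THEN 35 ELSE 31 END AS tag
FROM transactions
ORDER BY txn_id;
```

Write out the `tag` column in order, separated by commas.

31, 27, 27, 35, 35, 31, 31, 25, 25, 27, 25

txn_id=60: ELSE → 31
txn_id=61: amount >= 4503 → 27
txn_id=62: amount >= 4503 → 27
txn_id=63: amount >= 2760 OR currency = 'GBP' → 35
txn_id=64: amount >= 2760 OR currency = 'GBP' → 35
txn_id=65: ELSE → 31
txn_id=66: ELSE → 31
txn_id=67: amount >= 3549 OR type IN ('fee', 'transfer', 'refund') → 25
txn_id=68: amount >= 3549 OR type IN ('fee', 'transfer', 'refund') → 25
txn_id=69: amount >= 4503 → 27
txn_id=70: amount >= 3549 OR type IN ('fee', 'transfer', 'refund') → 25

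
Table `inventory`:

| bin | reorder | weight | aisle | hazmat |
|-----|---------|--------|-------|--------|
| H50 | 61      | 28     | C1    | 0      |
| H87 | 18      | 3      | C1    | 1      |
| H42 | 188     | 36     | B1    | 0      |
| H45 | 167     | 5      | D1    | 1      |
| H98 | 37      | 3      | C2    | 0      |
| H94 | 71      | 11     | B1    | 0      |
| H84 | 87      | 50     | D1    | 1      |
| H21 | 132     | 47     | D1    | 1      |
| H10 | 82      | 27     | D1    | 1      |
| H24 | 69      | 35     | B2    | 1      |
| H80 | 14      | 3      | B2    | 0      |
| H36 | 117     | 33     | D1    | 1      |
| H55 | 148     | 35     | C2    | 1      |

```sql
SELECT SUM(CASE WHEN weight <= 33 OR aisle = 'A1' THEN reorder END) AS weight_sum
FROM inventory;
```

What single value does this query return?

bin=H50: ✓ → 61
bin=H87: ✓ → 18
bin=H42: ✗
bin=H45: ✓ → 167
bin=H98: ✓ → 37
bin=H94: ✓ → 71
bin=H84: ✗
bin=H21: ✗
bin=H10: ✓ → 82
bin=H24: ✗
bin=H80: ✓ → 14
bin=H36: ✓ → 117
bin=H55: ✗
weight_sum = 61 + 18 + 167 + 37 + 71 + 82 + 14 + 117 = 567

567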